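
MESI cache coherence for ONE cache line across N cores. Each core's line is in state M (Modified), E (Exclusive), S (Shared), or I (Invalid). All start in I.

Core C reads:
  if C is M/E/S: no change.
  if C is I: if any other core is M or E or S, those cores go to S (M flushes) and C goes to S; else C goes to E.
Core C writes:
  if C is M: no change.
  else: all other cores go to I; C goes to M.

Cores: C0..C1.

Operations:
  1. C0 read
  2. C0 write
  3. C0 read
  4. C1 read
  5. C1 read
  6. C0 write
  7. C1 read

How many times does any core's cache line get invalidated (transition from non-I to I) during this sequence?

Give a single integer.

Op 1: C0 read [C0 read from I: no other sharers -> C0=E (exclusive)] -> [E,I] (invalidations this op: 0; running total: 0)
Op 2: C0 write [C0 write: invalidate none -> C0=M] -> [M,I] (invalidations this op: 0; running total: 0)
Op 3: C0 read [C0 read: already in M, no change] -> [M,I] (invalidations this op: 0; running total: 0)
Op 4: C1 read [C1 read from I: others=['C0=M'] -> C1=S, others downsized to S] -> [S,S] (invalidations this op: 0; running total: 0)
Op 5: C1 read [C1 read: already in S, no change] -> [S,S] (invalidations this op: 0; running total: 0)
Op 6: C0 write [C0 write: invalidate ['C1=S'] -> C0=M] -> [M,I] (invalidations this op: 1; running total: 1)
Op 7: C1 read [C1 read from I: others=['C0=M'] -> C1=S, others downsized to S] -> [S,S] (invalidations this op: 0; running total: 1)

Answer: 1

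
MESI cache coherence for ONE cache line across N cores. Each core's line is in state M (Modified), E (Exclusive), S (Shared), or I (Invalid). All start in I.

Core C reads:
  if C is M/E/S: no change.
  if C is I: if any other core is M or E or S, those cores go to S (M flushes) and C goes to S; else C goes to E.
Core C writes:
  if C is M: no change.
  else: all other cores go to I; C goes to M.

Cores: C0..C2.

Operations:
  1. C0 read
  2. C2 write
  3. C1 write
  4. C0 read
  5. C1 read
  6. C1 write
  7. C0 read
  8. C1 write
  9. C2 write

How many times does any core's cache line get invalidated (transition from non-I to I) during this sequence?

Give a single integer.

Answer: 5

Derivation:
Op 1: C0 read [C0 read from I: no other sharers -> C0=E (exclusive)] -> [E,I,I] (invalidations this op: 0; running total: 0)
Op 2: C2 write [C2 write: invalidate ['C0=E'] -> C2=M] -> [I,I,M] (invalidations this op: 1; running total: 1)
Op 3: C1 write [C1 write: invalidate ['C2=M'] -> C1=M] -> [I,M,I] (invalidations this op: 1; running total: 2)
Op 4: C0 read [C0 read from I: others=['C1=M'] -> C0=S, others downsized to S] -> [S,S,I] (invalidations this op: 0; running total: 2)
Op 5: C1 read [C1 read: already in S, no change] -> [S,S,I] (invalidations this op: 0; running total: 2)
Op 6: C1 write [C1 write: invalidate ['C0=S'] -> C1=M] -> [I,M,I] (invalidations this op: 1; running total: 3)
Op 7: C0 read [C0 read from I: others=['C1=M'] -> C0=S, others downsized to S] -> [S,S,I] (invalidations this op: 0; running total: 3)
Op 8: C1 write [C1 write: invalidate ['C0=S'] -> C1=M] -> [I,M,I] (invalidations this op: 1; running total: 4)
Op 9: C2 write [C2 write: invalidate ['C1=M'] -> C2=M] -> [I,I,M] (invalidations this op: 1; running total: 5)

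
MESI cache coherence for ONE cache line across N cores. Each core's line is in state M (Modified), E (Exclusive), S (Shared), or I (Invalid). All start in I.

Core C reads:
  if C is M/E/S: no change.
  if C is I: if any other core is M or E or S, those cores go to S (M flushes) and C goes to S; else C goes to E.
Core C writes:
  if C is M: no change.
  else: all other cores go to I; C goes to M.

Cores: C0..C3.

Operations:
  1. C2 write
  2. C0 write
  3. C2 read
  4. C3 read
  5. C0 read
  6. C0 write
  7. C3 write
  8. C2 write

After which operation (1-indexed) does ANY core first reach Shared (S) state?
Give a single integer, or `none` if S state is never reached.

Answer: 3

Derivation:
Op 1: C2 write [C2 write: invalidate none -> C2=M] -> [I,I,M,I]
Op 2: C0 write [C0 write: invalidate ['C2=M'] -> C0=M] -> [M,I,I,I]
Op 3: C2 read [C2 read from I: others=['C0=M'] -> C2=S, others downsized to S] -> [S,I,S,I]
  -> First S state at op 3; remaining ops need not be traced.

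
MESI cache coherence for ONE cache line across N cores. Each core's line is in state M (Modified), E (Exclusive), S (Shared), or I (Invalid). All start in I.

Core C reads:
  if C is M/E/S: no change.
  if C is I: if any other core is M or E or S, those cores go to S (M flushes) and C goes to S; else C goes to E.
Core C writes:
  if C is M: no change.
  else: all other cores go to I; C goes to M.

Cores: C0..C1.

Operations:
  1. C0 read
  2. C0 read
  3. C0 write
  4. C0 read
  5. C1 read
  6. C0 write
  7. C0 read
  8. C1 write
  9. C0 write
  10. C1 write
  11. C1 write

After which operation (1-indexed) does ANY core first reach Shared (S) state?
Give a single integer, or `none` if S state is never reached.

Op 1: C0 read [C0 read from I: no other sharers -> C0=E (exclusive)] -> [E,I]
Op 2: C0 read [C0 read: already in E, no change] -> [E,I]
Op 3: C0 write [C0 write: invalidate none -> C0=M] -> [M,I]
Op 4: C0 read [C0 read: already in M, no change] -> [M,I]
Op 5: C1 read [C1 read from I: others=['C0=M'] -> C1=S, others downsized to S] -> [S,S]
  -> First S state at op 5; remaining ops need not be traced.

Answer: 5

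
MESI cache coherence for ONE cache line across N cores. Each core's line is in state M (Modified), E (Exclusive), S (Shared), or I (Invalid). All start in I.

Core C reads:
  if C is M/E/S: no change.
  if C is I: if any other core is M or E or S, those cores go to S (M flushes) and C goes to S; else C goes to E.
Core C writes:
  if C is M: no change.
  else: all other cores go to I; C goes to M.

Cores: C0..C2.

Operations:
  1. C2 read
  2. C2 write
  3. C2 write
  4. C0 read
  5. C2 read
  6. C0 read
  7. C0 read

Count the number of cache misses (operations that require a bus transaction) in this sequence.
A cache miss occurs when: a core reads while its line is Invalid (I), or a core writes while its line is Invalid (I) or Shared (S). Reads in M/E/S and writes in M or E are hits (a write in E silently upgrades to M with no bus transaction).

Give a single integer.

Op 1: C2 read [C2 read from I: no other sharers -> C2=E (exclusive)] -> [I,I,E] [MISS #1: read from I]
Op 2: C2 write [C2 write: invalidate none -> C2=M] -> [I,I,M] [hit: write from E is a silent E->M upgrade, no bus transaction]
Op 3: C2 write [C2 write: already M (modified), no change] -> [I,I,M] [hit: write from M]
Op 4: C0 read [C0 read from I: others=['C2=M'] -> C0=S, others downsized to S] -> [S,I,S] [MISS #2: read from I]
Op 5: C2 read [C2 read: already in S, no change] -> [S,I,S] [hit: read from S]
Op 6: C0 read [C0 read: already in S, no change] -> [S,I,S] [hit: read from S]
Op 7: C0 read [C0 read: already in S, no change] -> [S,I,S] [hit: read from S]

Answer: 2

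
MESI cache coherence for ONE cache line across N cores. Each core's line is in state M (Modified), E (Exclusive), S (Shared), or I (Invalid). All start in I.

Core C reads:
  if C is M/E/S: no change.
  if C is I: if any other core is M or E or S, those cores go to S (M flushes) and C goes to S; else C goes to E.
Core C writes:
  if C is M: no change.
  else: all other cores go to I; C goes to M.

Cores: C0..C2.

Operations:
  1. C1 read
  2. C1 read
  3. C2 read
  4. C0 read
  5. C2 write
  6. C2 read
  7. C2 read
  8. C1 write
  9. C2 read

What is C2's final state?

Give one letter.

Op 1: C1 read [C1 read from I: no other sharers -> C1=E (exclusive)] -> [I,E,I]
Op 2: C1 read [C1 read: already in E, no change] -> [I,E,I]
Op 3: C2 read [C2 read from I: others=['C1=E'] -> C2=S, others downsized to S] -> [I,S,S]
Op 4: C0 read [C0 read from I: others=['C1=S', 'C2=S'] -> C0=S, others downsized to S] -> [S,S,S]
Op 5: C2 write [C2 write: invalidate ['C0=S', 'C1=S'] -> C2=M] -> [I,I,M]
Op 6: C2 read [C2 read: already in M, no change] -> [I,I,M]
Op 7: C2 read [C2 read: already in M, no change] -> [I,I,M]
Op 8: C1 write [C1 write: invalidate ['C2=M'] -> C1=M] -> [I,M,I]
Op 9: C2 read [C2 read from I: others=['C1=M'] -> C2=S, others downsized to S] -> [I,S,S]

Answer: S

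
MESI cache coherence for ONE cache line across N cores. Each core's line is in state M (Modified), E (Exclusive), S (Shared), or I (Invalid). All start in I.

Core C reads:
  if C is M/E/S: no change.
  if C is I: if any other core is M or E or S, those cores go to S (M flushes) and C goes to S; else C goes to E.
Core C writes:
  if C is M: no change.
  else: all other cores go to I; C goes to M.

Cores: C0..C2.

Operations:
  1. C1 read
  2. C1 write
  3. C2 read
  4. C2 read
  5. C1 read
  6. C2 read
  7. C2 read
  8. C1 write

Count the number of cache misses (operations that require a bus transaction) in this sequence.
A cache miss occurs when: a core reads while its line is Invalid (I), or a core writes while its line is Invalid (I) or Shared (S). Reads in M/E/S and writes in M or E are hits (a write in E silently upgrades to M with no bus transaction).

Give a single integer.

Op 1: C1 read [C1 read from I: no other sharers -> C1=E (exclusive)] -> [I,E,I] [MISS #1: read from I]
Op 2: C1 write [C1 write: invalidate none -> C1=M] -> [I,M,I] [hit: write from E is a silent E->M upgrade, no bus transaction]
Op 3: C2 read [C2 read from I: others=['C1=M'] -> C2=S, others downsized to S] -> [I,S,S] [MISS #2: read from I]
Op 4: C2 read [C2 read: already in S, no change] -> [I,S,S] [hit: read from S]
Op 5: C1 read [C1 read: already in S, no change] -> [I,S,S] [hit: read from S]
Op 6: C2 read [C2 read: already in S, no change] -> [I,S,S] [hit: read from S]
Op 7: C2 read [C2 read: already in S, no change] -> [I,S,S] [hit: read from S]
Op 8: C1 write [C1 write: invalidate ['C2=S'] -> C1=M] -> [I,M,I] [MISS #3: write from S]

Answer: 3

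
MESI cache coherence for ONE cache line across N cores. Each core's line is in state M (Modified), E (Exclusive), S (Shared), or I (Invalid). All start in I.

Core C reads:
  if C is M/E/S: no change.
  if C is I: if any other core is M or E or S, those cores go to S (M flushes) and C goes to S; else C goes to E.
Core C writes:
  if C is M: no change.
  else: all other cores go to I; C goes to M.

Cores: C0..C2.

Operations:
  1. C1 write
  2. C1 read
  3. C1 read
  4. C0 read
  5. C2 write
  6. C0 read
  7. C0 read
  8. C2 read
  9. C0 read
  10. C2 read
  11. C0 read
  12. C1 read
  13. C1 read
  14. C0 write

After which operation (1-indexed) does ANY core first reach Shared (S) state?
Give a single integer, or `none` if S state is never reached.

Op 1: C1 write [C1 write: invalidate none -> C1=M] -> [I,M,I]
Op 2: C1 read [C1 read: already in M, no change] -> [I,M,I]
Op 3: C1 read [C1 read: already in M, no change] -> [I,M,I]
Op 4: C0 read [C0 read from I: others=['C1=M'] -> C0=S, others downsized to S] -> [S,S,I]
  -> First S state at op 4; remaining ops need not be traced.

Answer: 4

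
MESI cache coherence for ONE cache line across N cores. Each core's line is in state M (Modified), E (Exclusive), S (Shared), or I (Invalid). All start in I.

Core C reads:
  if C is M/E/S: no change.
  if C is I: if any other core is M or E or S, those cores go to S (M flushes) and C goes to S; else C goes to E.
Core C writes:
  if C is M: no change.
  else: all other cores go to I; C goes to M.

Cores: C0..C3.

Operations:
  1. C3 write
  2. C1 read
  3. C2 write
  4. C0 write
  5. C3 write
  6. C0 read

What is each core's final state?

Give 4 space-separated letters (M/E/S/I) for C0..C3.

Answer: S I I S

Derivation:
Op 1: C3 write [C3 write: invalidate none -> C3=M] -> [I,I,I,M]
Op 2: C1 read [C1 read from I: others=['C3=M'] -> C1=S, others downsized to S] -> [I,S,I,S]
Op 3: C2 write [C2 write: invalidate ['C1=S', 'C3=S'] -> C2=M] -> [I,I,M,I]
Op 4: C0 write [C0 write: invalidate ['C2=M'] -> C0=M] -> [M,I,I,I]
Op 5: C3 write [C3 write: invalidate ['C0=M'] -> C3=M] -> [I,I,I,M]
Op 6: C0 read [C0 read from I: others=['C3=M'] -> C0=S, others downsized to S] -> [S,I,I,S]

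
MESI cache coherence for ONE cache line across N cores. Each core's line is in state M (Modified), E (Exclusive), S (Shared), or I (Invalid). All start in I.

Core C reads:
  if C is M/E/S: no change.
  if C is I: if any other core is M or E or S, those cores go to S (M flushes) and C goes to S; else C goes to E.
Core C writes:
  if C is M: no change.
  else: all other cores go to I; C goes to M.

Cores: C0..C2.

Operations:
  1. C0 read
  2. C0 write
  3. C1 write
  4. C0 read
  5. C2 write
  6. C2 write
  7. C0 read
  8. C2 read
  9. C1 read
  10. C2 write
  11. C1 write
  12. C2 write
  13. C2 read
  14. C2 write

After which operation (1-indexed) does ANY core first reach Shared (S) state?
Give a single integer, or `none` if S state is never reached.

Answer: 4

Derivation:
Op 1: C0 read [C0 read from I: no other sharers -> C0=E (exclusive)] -> [E,I,I]
Op 2: C0 write [C0 write: invalidate none -> C0=M] -> [M,I,I]
Op 3: C1 write [C1 write: invalidate ['C0=M'] -> C1=M] -> [I,M,I]
Op 4: C0 read [C0 read from I: others=['C1=M'] -> C0=S, others downsized to S] -> [S,S,I]
  -> First S state at op 4; remaining ops need not be traced.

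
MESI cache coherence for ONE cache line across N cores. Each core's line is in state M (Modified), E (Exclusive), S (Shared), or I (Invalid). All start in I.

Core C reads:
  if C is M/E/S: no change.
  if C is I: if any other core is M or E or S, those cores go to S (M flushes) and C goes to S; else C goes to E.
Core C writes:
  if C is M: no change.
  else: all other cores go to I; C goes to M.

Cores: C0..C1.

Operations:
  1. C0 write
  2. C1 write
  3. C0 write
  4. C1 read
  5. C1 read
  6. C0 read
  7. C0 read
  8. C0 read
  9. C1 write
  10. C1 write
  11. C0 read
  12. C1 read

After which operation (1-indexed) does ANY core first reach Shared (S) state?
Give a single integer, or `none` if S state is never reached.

Answer: 4

Derivation:
Op 1: C0 write [C0 write: invalidate none -> C0=M] -> [M,I]
Op 2: C1 write [C1 write: invalidate ['C0=M'] -> C1=M] -> [I,M]
Op 3: C0 write [C0 write: invalidate ['C1=M'] -> C0=M] -> [M,I]
Op 4: C1 read [C1 read from I: others=['C0=M'] -> C1=S, others downsized to S] -> [S,S]
  -> First S state at op 4; remaining ops need not be traced.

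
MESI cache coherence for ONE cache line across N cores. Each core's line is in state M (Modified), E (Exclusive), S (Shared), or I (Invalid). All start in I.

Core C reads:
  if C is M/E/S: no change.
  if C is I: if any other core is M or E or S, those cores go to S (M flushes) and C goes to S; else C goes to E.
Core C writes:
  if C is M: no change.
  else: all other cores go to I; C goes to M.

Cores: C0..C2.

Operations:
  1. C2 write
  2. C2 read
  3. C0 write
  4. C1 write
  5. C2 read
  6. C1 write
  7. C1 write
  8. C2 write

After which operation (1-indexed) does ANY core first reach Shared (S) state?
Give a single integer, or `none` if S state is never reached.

Answer: 5

Derivation:
Op 1: C2 write [C2 write: invalidate none -> C2=M] -> [I,I,M]
Op 2: C2 read [C2 read: already in M, no change] -> [I,I,M]
Op 3: C0 write [C0 write: invalidate ['C2=M'] -> C0=M] -> [M,I,I]
Op 4: C1 write [C1 write: invalidate ['C0=M'] -> C1=M] -> [I,M,I]
Op 5: C2 read [C2 read from I: others=['C1=M'] -> C2=S, others downsized to S] -> [I,S,S]
  -> First S state at op 5; remaining ops need not be traced.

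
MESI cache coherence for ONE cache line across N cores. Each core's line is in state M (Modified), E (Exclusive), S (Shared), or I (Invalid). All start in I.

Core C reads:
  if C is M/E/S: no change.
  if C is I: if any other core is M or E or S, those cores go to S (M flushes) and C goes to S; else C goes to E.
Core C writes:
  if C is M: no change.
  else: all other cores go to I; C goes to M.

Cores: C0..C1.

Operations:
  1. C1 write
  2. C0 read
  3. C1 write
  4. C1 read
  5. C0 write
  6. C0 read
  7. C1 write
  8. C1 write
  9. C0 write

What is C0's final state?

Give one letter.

Answer: M

Derivation:
Op 1: C1 write [C1 write: invalidate none -> C1=M] -> [I,M]
Op 2: C0 read [C0 read from I: others=['C1=M'] -> C0=S, others downsized to S] -> [S,S]
Op 3: C1 write [C1 write: invalidate ['C0=S'] -> C1=M] -> [I,M]
Op 4: C1 read [C1 read: already in M, no change] -> [I,M]
Op 5: C0 write [C0 write: invalidate ['C1=M'] -> C0=M] -> [M,I]
Op 6: C0 read [C0 read: already in M, no change] -> [M,I]
Op 7: C1 write [C1 write: invalidate ['C0=M'] -> C1=M] -> [I,M]
Op 8: C1 write [C1 write: already M (modified), no change] -> [I,M]
Op 9: C0 write [C0 write: invalidate ['C1=M'] -> C0=M] -> [M,I]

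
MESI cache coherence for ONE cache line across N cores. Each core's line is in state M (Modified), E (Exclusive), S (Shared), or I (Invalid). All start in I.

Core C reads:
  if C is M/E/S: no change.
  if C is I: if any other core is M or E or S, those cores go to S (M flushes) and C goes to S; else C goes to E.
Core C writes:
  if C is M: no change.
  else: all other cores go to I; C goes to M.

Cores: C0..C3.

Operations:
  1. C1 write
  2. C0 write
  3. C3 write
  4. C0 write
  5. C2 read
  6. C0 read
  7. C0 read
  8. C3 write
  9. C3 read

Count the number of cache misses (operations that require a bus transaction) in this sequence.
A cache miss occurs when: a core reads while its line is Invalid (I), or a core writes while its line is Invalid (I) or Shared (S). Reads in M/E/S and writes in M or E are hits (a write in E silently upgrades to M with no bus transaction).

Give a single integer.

Op 1: C1 write [C1 write: invalidate none -> C1=M] -> [I,M,I,I] [MISS #1: write from I]
Op 2: C0 write [C0 write: invalidate ['C1=M'] -> C0=M] -> [M,I,I,I] [MISS #2: write from I]
Op 3: C3 write [C3 write: invalidate ['C0=M'] -> C3=M] -> [I,I,I,M] [MISS #3: write from I]
Op 4: C0 write [C0 write: invalidate ['C3=M'] -> C0=M] -> [M,I,I,I] [MISS #4: write from I]
Op 5: C2 read [C2 read from I: others=['C0=M'] -> C2=S, others downsized to S] -> [S,I,S,I] [MISS #5: read from I]
Op 6: C0 read [C0 read: already in S, no change] -> [S,I,S,I] [hit: read from S]
Op 7: C0 read [C0 read: already in S, no change] -> [S,I,S,I] [hit: read from S]
Op 8: C3 write [C3 write: invalidate ['C0=S', 'C2=S'] -> C3=M] -> [I,I,I,M] [MISS #6: write from I]
Op 9: C3 read [C3 read: already in M, no change] -> [I,I,I,M] [hit: read from M]

Answer: 6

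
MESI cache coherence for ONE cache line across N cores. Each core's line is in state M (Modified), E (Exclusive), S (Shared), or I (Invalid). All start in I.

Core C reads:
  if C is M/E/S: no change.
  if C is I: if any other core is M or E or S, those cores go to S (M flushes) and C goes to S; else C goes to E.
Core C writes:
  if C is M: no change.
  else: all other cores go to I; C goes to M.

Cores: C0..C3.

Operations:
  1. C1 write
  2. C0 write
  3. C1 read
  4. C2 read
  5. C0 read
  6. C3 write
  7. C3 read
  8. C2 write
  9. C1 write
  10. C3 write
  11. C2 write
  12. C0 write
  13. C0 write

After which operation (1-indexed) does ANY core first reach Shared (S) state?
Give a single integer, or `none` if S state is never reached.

Answer: 3

Derivation:
Op 1: C1 write [C1 write: invalidate none -> C1=M] -> [I,M,I,I]
Op 2: C0 write [C0 write: invalidate ['C1=M'] -> C0=M] -> [M,I,I,I]
Op 3: C1 read [C1 read from I: others=['C0=M'] -> C1=S, others downsized to S] -> [S,S,I,I]
  -> First S state at op 3; remaining ops need not be traced.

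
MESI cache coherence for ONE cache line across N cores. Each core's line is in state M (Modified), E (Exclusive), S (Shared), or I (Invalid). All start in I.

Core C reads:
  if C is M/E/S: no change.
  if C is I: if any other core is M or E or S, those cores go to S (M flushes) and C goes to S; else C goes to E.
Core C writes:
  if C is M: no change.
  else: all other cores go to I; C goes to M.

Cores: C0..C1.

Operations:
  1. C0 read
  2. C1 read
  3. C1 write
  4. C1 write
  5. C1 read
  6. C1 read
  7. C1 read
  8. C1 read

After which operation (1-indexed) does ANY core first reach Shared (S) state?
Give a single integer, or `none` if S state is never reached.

Answer: 2

Derivation:
Op 1: C0 read [C0 read from I: no other sharers -> C0=E (exclusive)] -> [E,I]
Op 2: C1 read [C1 read from I: others=['C0=E'] -> C1=S, others downsized to S] -> [S,S]
  -> First S state at op 2; remaining ops need not be traced.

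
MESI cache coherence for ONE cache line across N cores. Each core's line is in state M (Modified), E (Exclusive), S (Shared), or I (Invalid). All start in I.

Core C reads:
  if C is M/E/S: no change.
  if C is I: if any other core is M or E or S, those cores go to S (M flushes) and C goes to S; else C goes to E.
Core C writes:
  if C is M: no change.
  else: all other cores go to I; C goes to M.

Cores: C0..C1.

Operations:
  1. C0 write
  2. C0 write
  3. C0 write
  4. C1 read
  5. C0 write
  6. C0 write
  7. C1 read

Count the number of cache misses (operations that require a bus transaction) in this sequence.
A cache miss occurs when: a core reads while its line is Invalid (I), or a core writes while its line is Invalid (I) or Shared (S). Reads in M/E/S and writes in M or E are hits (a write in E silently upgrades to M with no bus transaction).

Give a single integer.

Answer: 4

Derivation:
Op 1: C0 write [C0 write: invalidate none -> C0=M] -> [M,I] [MISS #1: write from I]
Op 2: C0 write [C0 write: already M (modified), no change] -> [M,I] [hit: write from M]
Op 3: C0 write [C0 write: already M (modified), no change] -> [M,I] [hit: write from M]
Op 4: C1 read [C1 read from I: others=['C0=M'] -> C1=S, others downsized to S] -> [S,S] [MISS #2: read from I]
Op 5: C0 write [C0 write: invalidate ['C1=S'] -> C0=M] -> [M,I] [MISS #3: write from S]
Op 6: C0 write [C0 write: already M (modified), no change] -> [M,I] [hit: write from M]
Op 7: C1 read [C1 read from I: others=['C0=M'] -> C1=S, others downsized to S] -> [S,S] [MISS #4: read from I]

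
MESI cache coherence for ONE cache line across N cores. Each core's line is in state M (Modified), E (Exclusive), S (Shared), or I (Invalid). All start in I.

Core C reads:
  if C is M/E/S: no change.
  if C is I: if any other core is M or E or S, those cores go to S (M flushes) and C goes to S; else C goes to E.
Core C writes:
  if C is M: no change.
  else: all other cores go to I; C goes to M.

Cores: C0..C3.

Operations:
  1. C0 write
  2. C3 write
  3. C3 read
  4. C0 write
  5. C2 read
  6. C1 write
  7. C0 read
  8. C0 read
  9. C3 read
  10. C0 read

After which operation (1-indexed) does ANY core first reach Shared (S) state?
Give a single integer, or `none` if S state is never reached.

Answer: 5

Derivation:
Op 1: C0 write [C0 write: invalidate none -> C0=M] -> [M,I,I,I]
Op 2: C3 write [C3 write: invalidate ['C0=M'] -> C3=M] -> [I,I,I,M]
Op 3: C3 read [C3 read: already in M, no change] -> [I,I,I,M]
Op 4: C0 write [C0 write: invalidate ['C3=M'] -> C0=M] -> [M,I,I,I]
Op 5: C2 read [C2 read from I: others=['C0=M'] -> C2=S, others downsized to S] -> [S,I,S,I]
  -> First S state at op 5; remaining ops need not be traced.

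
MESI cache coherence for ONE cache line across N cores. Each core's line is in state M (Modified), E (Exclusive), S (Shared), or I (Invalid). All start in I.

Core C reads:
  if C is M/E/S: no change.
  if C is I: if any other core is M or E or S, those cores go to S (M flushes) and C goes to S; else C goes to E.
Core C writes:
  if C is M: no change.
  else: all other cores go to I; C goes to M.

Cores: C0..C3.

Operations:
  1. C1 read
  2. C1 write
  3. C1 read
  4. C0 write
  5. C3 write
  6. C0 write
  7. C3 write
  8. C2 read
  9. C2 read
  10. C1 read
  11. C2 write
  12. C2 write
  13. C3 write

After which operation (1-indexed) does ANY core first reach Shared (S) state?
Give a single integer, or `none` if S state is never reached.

Answer: 8

Derivation:
Op 1: C1 read [C1 read from I: no other sharers -> C1=E (exclusive)] -> [I,E,I,I]
Op 2: C1 write [C1 write: invalidate none -> C1=M] -> [I,M,I,I]
Op 3: C1 read [C1 read: already in M, no change] -> [I,M,I,I]
Op 4: C0 write [C0 write: invalidate ['C1=M'] -> C0=M] -> [M,I,I,I]
Op 5: C3 write [C3 write: invalidate ['C0=M'] -> C3=M] -> [I,I,I,M]
Op 6: C0 write [C0 write: invalidate ['C3=M'] -> C0=M] -> [M,I,I,I]
Op 7: C3 write [C3 write: invalidate ['C0=M'] -> C3=M] -> [I,I,I,M]
Op 8: C2 read [C2 read from I: others=['C3=M'] -> C2=S, others downsized to S] -> [I,I,S,S]
  -> First S state at op 8; remaining ops need not be traced.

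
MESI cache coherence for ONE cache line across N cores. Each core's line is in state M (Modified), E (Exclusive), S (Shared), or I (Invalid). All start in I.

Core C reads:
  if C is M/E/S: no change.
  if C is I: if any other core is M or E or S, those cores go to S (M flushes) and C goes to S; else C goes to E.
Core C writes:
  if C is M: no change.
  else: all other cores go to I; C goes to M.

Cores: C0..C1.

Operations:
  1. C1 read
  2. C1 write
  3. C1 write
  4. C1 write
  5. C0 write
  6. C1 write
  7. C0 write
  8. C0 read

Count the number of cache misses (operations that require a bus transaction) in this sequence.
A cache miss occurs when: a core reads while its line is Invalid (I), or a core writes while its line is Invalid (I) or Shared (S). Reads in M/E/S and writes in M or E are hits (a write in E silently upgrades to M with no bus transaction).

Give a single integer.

Op 1: C1 read [C1 read from I: no other sharers -> C1=E (exclusive)] -> [I,E] [MISS #1: read from I]
Op 2: C1 write [C1 write: invalidate none -> C1=M] -> [I,M] [hit: write from E is a silent E->M upgrade, no bus transaction]
Op 3: C1 write [C1 write: already M (modified), no change] -> [I,M] [hit: write from M]
Op 4: C1 write [C1 write: already M (modified), no change] -> [I,M] [hit: write from M]
Op 5: C0 write [C0 write: invalidate ['C1=M'] -> C0=M] -> [M,I] [MISS #2: write from I]
Op 6: C1 write [C1 write: invalidate ['C0=M'] -> C1=M] -> [I,M] [MISS #3: write from I]
Op 7: C0 write [C0 write: invalidate ['C1=M'] -> C0=M] -> [M,I] [MISS #4: write from I]
Op 8: C0 read [C0 read: already in M, no change] -> [M,I] [hit: read from M]

Answer: 4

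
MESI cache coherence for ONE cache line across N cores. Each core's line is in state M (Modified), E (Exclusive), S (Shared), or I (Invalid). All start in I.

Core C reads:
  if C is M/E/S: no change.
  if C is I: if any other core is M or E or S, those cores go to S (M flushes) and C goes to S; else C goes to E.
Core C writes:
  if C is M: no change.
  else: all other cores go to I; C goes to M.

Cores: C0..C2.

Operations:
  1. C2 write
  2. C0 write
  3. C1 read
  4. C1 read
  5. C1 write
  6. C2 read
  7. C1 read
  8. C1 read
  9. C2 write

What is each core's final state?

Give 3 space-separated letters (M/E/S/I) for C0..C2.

Answer: I I M

Derivation:
Op 1: C2 write [C2 write: invalidate none -> C2=M] -> [I,I,M]
Op 2: C0 write [C0 write: invalidate ['C2=M'] -> C0=M] -> [M,I,I]
Op 3: C1 read [C1 read from I: others=['C0=M'] -> C1=S, others downsized to S] -> [S,S,I]
Op 4: C1 read [C1 read: already in S, no change] -> [S,S,I]
Op 5: C1 write [C1 write: invalidate ['C0=S'] -> C1=M] -> [I,M,I]
Op 6: C2 read [C2 read from I: others=['C1=M'] -> C2=S, others downsized to S] -> [I,S,S]
Op 7: C1 read [C1 read: already in S, no change] -> [I,S,S]
Op 8: C1 read [C1 read: already in S, no change] -> [I,S,S]
Op 9: C2 write [C2 write: invalidate ['C1=S'] -> C2=M] -> [I,I,M]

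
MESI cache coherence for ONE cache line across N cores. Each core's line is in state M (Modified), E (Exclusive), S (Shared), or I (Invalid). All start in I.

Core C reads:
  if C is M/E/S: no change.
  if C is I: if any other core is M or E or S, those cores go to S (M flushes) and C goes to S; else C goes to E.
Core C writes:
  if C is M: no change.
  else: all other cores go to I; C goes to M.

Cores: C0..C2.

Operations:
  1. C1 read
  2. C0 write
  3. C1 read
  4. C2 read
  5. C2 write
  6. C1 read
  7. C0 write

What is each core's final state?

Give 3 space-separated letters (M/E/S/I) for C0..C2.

Answer: M I I

Derivation:
Op 1: C1 read [C1 read from I: no other sharers -> C1=E (exclusive)] -> [I,E,I]
Op 2: C0 write [C0 write: invalidate ['C1=E'] -> C0=M] -> [M,I,I]
Op 3: C1 read [C1 read from I: others=['C0=M'] -> C1=S, others downsized to S] -> [S,S,I]
Op 4: C2 read [C2 read from I: others=['C0=S', 'C1=S'] -> C2=S, others downsized to S] -> [S,S,S]
Op 5: C2 write [C2 write: invalidate ['C0=S', 'C1=S'] -> C2=M] -> [I,I,M]
Op 6: C1 read [C1 read from I: others=['C2=M'] -> C1=S, others downsized to S] -> [I,S,S]
Op 7: C0 write [C0 write: invalidate ['C1=S', 'C2=S'] -> C0=M] -> [M,I,I]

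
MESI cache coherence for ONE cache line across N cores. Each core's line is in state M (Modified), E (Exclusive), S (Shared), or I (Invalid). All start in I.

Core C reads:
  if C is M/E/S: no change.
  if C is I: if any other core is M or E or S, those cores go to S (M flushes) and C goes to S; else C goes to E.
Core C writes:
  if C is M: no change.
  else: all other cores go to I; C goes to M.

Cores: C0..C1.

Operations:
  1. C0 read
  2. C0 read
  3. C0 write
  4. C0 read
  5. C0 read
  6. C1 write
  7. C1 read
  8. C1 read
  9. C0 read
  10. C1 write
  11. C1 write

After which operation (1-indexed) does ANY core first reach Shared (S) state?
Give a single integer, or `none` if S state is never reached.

Op 1: C0 read [C0 read from I: no other sharers -> C0=E (exclusive)] -> [E,I]
Op 2: C0 read [C0 read: already in E, no change] -> [E,I]
Op 3: C0 write [C0 write: invalidate none -> C0=M] -> [M,I]
Op 4: C0 read [C0 read: already in M, no change] -> [M,I]
Op 5: C0 read [C0 read: already in M, no change] -> [M,I]
Op 6: C1 write [C1 write: invalidate ['C0=M'] -> C1=M] -> [I,M]
Op 7: C1 read [C1 read: already in M, no change] -> [I,M]
Op 8: C1 read [C1 read: already in M, no change] -> [I,M]
Op 9: C0 read [C0 read from I: others=['C1=M'] -> C0=S, others downsized to S] -> [S,S]
  -> First S state at op 9; remaining ops need not be traced.

Answer: 9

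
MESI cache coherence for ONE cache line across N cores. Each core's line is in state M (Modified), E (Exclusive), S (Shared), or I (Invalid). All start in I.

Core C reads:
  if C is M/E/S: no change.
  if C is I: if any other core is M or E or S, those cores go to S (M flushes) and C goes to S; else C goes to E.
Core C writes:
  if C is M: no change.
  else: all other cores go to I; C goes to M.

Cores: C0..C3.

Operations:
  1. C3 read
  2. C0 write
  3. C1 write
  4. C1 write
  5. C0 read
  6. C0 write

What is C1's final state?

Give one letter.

Answer: I

Derivation:
Op 1: C3 read [C3 read from I: no other sharers -> C3=E (exclusive)] -> [I,I,I,E]
Op 2: C0 write [C0 write: invalidate ['C3=E'] -> C0=M] -> [M,I,I,I]
Op 3: C1 write [C1 write: invalidate ['C0=M'] -> C1=M] -> [I,M,I,I]
Op 4: C1 write [C1 write: already M (modified), no change] -> [I,M,I,I]
Op 5: C0 read [C0 read from I: others=['C1=M'] -> C0=S, others downsized to S] -> [S,S,I,I]
Op 6: C0 write [C0 write: invalidate ['C1=S'] -> C0=M] -> [M,I,I,I]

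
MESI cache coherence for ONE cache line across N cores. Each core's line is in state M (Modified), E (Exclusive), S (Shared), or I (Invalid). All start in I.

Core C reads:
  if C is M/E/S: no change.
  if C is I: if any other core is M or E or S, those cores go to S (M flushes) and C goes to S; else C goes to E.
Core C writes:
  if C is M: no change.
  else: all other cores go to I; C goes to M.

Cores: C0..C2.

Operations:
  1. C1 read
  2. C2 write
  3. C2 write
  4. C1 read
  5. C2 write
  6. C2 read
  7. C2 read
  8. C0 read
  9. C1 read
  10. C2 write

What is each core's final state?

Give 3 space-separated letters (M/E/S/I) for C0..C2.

Op 1: C1 read [C1 read from I: no other sharers -> C1=E (exclusive)] -> [I,E,I]
Op 2: C2 write [C2 write: invalidate ['C1=E'] -> C2=M] -> [I,I,M]
Op 3: C2 write [C2 write: already M (modified), no change] -> [I,I,M]
Op 4: C1 read [C1 read from I: others=['C2=M'] -> C1=S, others downsized to S] -> [I,S,S]
Op 5: C2 write [C2 write: invalidate ['C1=S'] -> C2=M] -> [I,I,M]
Op 6: C2 read [C2 read: already in M, no change] -> [I,I,M]
Op 7: C2 read [C2 read: already in M, no change] -> [I,I,M]
Op 8: C0 read [C0 read from I: others=['C2=M'] -> C0=S, others downsized to S] -> [S,I,S]
Op 9: C1 read [C1 read from I: others=['C0=S', 'C2=S'] -> C1=S, others downsized to S] -> [S,S,S]
Op 10: C2 write [C2 write: invalidate ['C0=S', 'C1=S'] -> C2=M] -> [I,I,M]

Answer: I I M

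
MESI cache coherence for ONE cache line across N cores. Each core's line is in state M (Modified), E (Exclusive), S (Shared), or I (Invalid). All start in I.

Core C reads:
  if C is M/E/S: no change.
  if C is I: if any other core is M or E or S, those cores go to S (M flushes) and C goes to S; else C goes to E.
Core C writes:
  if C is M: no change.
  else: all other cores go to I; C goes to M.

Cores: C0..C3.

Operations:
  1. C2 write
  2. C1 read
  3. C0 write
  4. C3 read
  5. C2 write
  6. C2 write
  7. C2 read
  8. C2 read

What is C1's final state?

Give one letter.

Op 1: C2 write [C2 write: invalidate none -> C2=M] -> [I,I,M,I]
Op 2: C1 read [C1 read from I: others=['C2=M'] -> C1=S, others downsized to S] -> [I,S,S,I]
Op 3: C0 write [C0 write: invalidate ['C1=S', 'C2=S'] -> C0=M] -> [M,I,I,I]
Op 4: C3 read [C3 read from I: others=['C0=M'] -> C3=S, others downsized to S] -> [S,I,I,S]
Op 5: C2 write [C2 write: invalidate ['C0=S', 'C3=S'] -> C2=M] -> [I,I,M,I]
Op 6: C2 write [C2 write: already M (modified), no change] -> [I,I,M,I]
Op 7: C2 read [C2 read: already in M, no change] -> [I,I,M,I]
Op 8: C2 read [C2 read: already in M, no change] -> [I,I,M,I]

Answer: I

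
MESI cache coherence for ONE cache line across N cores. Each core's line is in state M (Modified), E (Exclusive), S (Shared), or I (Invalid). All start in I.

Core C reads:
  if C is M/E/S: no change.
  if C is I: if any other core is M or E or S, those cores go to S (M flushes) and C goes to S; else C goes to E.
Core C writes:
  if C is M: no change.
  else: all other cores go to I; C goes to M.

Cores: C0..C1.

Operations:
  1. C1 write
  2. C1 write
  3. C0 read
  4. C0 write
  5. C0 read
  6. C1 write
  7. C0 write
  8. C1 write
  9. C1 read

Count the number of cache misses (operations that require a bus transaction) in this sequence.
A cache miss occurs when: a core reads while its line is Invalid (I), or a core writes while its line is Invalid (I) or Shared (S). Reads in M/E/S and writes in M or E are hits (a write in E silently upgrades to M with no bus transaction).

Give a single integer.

Answer: 6

Derivation:
Op 1: C1 write [C1 write: invalidate none -> C1=M] -> [I,M] [MISS #1: write from I]
Op 2: C1 write [C1 write: already M (modified), no change] -> [I,M] [hit: write from M]
Op 3: C0 read [C0 read from I: others=['C1=M'] -> C0=S, others downsized to S] -> [S,S] [MISS #2: read from I]
Op 4: C0 write [C0 write: invalidate ['C1=S'] -> C0=M] -> [M,I] [MISS #3: write from S]
Op 5: C0 read [C0 read: already in M, no change] -> [M,I] [hit: read from M]
Op 6: C1 write [C1 write: invalidate ['C0=M'] -> C1=M] -> [I,M] [MISS #4: write from I]
Op 7: C0 write [C0 write: invalidate ['C1=M'] -> C0=M] -> [M,I] [MISS #5: write from I]
Op 8: C1 write [C1 write: invalidate ['C0=M'] -> C1=M] -> [I,M] [MISS #6: write from I]
Op 9: C1 read [C1 read: already in M, no change] -> [I,M] [hit: read from M]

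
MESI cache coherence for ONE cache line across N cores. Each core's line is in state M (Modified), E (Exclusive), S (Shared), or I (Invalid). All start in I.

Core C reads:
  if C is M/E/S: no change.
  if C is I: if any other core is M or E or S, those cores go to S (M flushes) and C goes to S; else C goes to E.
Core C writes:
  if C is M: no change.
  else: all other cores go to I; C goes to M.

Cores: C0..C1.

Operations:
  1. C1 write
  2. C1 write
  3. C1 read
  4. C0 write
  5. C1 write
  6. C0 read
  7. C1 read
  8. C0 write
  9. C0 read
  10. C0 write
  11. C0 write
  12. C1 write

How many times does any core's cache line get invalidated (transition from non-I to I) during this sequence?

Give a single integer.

Answer: 4

Derivation:
Op 1: C1 write [C1 write: invalidate none -> C1=M] -> [I,M] (invalidations this op: 0; running total: 0)
Op 2: C1 write [C1 write: already M (modified), no change] -> [I,M] (invalidations this op: 0; running total: 0)
Op 3: C1 read [C1 read: already in M, no change] -> [I,M] (invalidations this op: 0; running total: 0)
Op 4: C0 write [C0 write: invalidate ['C1=M'] -> C0=M] -> [M,I] (invalidations this op: 1; running total: 1)
Op 5: C1 write [C1 write: invalidate ['C0=M'] -> C1=M] -> [I,M] (invalidations this op: 1; running total: 2)
Op 6: C0 read [C0 read from I: others=['C1=M'] -> C0=S, others downsized to S] -> [S,S] (invalidations this op: 0; running total: 2)
Op 7: C1 read [C1 read: already in S, no change] -> [S,S] (invalidations this op: 0; running total: 2)
Op 8: C0 write [C0 write: invalidate ['C1=S'] -> C0=M] -> [M,I] (invalidations this op: 1; running total: 3)
Op 9: C0 read [C0 read: already in M, no change] -> [M,I] (invalidations this op: 0; running total: 3)
Op 10: C0 write [C0 write: already M (modified), no change] -> [M,I] (invalidations this op: 0; running total: 3)
Op 11: C0 write [C0 write: already M (modified), no change] -> [M,I] (invalidations this op: 0; running total: 3)
Op 12: C1 write [C1 write: invalidate ['C0=M'] -> C1=M] -> [I,M] (invalidations this op: 1; running total: 4)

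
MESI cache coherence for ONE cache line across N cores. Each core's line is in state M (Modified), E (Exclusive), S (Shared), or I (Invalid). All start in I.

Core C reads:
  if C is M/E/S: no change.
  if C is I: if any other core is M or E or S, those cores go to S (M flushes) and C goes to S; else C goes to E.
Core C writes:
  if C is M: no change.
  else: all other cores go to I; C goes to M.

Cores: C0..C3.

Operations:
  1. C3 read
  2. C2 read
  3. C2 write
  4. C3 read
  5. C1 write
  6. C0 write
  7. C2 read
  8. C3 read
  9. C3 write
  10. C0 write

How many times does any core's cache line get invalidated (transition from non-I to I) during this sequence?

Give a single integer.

Answer: 7

Derivation:
Op 1: C3 read [C3 read from I: no other sharers -> C3=E (exclusive)] -> [I,I,I,E] (invalidations this op: 0; running total: 0)
Op 2: C2 read [C2 read from I: others=['C3=E'] -> C2=S, others downsized to S] -> [I,I,S,S] (invalidations this op: 0; running total: 0)
Op 3: C2 write [C2 write: invalidate ['C3=S'] -> C2=M] -> [I,I,M,I] (invalidations this op: 1; running total: 1)
Op 4: C3 read [C3 read from I: others=['C2=M'] -> C3=S, others downsized to S] -> [I,I,S,S] (invalidations this op: 0; running total: 1)
Op 5: C1 write [C1 write: invalidate ['C2=S', 'C3=S'] -> C1=M] -> [I,M,I,I] (invalidations this op: 2; running total: 3)
Op 6: C0 write [C0 write: invalidate ['C1=M'] -> C0=M] -> [M,I,I,I] (invalidations this op: 1; running total: 4)
Op 7: C2 read [C2 read from I: others=['C0=M'] -> C2=S, others downsized to S] -> [S,I,S,I] (invalidations this op: 0; running total: 4)
Op 8: C3 read [C3 read from I: others=['C0=S', 'C2=S'] -> C3=S, others downsized to S] -> [S,I,S,S] (invalidations this op: 0; running total: 4)
Op 9: C3 write [C3 write: invalidate ['C0=S', 'C2=S'] -> C3=M] -> [I,I,I,M] (invalidations this op: 2; running total: 6)
Op 10: C0 write [C0 write: invalidate ['C3=M'] -> C0=M] -> [M,I,I,I] (invalidations this op: 1; running total: 7)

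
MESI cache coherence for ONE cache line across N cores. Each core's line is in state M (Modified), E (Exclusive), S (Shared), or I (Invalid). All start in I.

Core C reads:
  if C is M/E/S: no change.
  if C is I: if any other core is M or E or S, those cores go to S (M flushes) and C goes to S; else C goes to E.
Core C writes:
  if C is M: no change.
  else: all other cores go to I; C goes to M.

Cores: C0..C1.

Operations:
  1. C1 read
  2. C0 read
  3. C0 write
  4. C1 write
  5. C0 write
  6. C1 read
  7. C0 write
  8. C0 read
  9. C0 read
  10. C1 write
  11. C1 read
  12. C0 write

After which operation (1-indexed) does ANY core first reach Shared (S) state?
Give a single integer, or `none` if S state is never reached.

Op 1: C1 read [C1 read from I: no other sharers -> C1=E (exclusive)] -> [I,E]
Op 2: C0 read [C0 read from I: others=['C1=E'] -> C0=S, others downsized to S] -> [S,S]
  -> First S state at op 2; remaining ops need not be traced.

Answer: 2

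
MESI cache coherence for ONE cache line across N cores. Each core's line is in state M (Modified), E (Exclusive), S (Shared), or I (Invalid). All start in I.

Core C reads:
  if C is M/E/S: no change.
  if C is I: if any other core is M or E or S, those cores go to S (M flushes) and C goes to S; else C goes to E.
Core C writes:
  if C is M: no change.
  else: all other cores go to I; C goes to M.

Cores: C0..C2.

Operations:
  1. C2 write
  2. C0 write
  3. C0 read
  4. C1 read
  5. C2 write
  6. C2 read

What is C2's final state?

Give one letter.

Op 1: C2 write [C2 write: invalidate none -> C2=M] -> [I,I,M]
Op 2: C0 write [C0 write: invalidate ['C2=M'] -> C0=M] -> [M,I,I]
Op 3: C0 read [C0 read: already in M, no change] -> [M,I,I]
Op 4: C1 read [C1 read from I: others=['C0=M'] -> C1=S, others downsized to S] -> [S,S,I]
Op 5: C2 write [C2 write: invalidate ['C0=S', 'C1=S'] -> C2=M] -> [I,I,M]
Op 6: C2 read [C2 read: already in M, no change] -> [I,I,M]

Answer: M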